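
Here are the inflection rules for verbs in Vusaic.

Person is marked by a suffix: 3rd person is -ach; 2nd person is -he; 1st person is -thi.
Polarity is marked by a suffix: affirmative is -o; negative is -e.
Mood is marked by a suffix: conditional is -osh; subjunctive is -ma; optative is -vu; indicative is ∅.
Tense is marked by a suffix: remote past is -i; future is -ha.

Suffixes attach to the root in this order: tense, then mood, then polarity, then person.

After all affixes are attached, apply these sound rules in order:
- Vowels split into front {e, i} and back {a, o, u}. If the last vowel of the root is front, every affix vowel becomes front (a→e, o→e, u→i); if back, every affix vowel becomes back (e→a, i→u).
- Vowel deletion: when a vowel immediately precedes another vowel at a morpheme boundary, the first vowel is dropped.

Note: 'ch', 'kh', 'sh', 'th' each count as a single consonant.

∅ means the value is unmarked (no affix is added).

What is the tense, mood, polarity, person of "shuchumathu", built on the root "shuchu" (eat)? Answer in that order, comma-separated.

remote past, subjunctive, negative, 1st person

Segment: shuchu-i-ma-e-thi.
tense: -i → remote past.
mood: -ma → subjunctive.
polarity: -e → negative.
person: -thi → 1st person.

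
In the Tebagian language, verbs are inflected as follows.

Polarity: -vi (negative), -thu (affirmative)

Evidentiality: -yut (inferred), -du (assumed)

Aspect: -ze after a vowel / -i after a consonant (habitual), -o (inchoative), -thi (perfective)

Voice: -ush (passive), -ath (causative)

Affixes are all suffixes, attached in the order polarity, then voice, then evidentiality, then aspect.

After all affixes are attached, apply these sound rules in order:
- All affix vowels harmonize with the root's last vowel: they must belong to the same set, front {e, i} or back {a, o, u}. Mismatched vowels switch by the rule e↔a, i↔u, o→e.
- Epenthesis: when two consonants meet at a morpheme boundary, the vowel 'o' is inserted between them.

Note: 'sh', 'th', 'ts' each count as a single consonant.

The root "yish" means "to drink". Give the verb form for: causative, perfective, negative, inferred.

yishoviethoyitothi

Attach polarity negative -vi → yishvi.
Attach voice causative -ath → yishviath.
Attach evidentiality inferred -yut → yishviathyut.
Attach aspect perfective -thi → yishviathyutthi.
Apply vowel harmony: yishviathyutthi → yishviethyitthi.
Apply epenthesis: yishviethyitthi → yishoviethoyitothi.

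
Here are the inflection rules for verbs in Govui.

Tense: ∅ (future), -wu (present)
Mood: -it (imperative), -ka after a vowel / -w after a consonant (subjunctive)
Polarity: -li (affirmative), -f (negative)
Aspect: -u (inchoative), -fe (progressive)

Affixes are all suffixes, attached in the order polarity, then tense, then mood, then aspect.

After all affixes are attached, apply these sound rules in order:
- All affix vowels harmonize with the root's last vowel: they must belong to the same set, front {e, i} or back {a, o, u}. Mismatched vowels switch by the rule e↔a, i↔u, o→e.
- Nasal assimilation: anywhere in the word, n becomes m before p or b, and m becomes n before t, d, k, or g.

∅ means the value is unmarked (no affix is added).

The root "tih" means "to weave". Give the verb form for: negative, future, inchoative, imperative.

tihfiti

Attach polarity negative -f → tihf.
tense = future: zero marking, form stays tihf.
Attach mood imperative -it → tihfit.
Attach aspect inchoative -u → tihfitu.
Apply vowel harmony: tihfitu → tihfiti.
Nasal assimilation: no change.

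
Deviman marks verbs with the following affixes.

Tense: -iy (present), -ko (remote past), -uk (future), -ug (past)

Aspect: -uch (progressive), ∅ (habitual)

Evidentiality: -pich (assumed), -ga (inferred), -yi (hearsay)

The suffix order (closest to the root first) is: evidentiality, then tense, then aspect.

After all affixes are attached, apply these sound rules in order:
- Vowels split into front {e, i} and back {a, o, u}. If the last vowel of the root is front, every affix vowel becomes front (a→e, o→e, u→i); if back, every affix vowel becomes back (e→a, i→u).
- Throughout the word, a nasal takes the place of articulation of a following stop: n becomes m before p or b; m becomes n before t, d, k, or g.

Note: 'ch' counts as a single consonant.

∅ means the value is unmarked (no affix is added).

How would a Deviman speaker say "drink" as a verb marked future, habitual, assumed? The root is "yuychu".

yuychupuchuk

Attach evidentiality assumed -pich → yuychupich.
Attach tense future -uk → yuychupichuk.
aspect = habitual: zero marking, form stays yuychupichuk.
Apply vowel harmony: yuychupichuk → yuychupuchuk.
Nasal assimilation: no change.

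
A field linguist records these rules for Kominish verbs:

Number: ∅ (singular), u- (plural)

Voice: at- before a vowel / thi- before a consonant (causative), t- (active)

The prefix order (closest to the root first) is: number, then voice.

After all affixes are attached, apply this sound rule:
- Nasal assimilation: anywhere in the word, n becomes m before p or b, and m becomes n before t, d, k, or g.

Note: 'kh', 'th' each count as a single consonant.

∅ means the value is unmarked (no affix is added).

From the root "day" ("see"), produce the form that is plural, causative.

Attach number plural u- → uday.
Attach voice causative at- (before vowel 'u') → atuday.
Nasal assimilation: no change.

atuday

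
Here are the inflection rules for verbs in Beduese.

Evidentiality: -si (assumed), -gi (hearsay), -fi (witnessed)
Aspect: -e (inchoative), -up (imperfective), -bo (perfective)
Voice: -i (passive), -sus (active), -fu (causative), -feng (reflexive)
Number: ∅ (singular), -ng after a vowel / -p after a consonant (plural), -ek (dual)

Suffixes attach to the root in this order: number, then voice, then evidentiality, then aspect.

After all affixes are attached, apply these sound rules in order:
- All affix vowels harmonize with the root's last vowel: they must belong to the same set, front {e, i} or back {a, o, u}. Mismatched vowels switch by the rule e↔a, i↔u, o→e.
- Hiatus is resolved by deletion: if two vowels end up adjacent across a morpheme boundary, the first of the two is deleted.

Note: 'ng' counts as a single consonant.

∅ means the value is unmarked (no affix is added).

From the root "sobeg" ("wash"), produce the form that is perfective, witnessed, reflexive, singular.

sobegfengfibe

number = singular: zero marking, form stays sobeg.
Attach voice reflexive -feng → sobegfeng.
Attach evidentiality witnessed -fi → sobegfengfi.
Attach aspect perfective -bo → sobegfengfibo.
Apply vowel harmony: sobegfengfibo → sobegfengfibe.
Vowel deletion: no change.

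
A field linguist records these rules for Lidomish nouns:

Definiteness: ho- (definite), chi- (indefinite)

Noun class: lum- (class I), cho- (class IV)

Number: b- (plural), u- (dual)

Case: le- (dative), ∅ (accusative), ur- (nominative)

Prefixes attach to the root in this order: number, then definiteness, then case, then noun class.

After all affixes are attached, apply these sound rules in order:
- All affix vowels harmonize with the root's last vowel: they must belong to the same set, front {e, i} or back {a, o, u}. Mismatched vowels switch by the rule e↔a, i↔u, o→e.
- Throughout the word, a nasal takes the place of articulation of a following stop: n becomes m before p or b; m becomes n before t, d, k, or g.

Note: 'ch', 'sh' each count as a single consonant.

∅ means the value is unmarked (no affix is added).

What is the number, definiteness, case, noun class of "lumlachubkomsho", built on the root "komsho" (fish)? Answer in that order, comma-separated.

plural, indefinite, dative, class I

Segment: lum-le-chi-b-komsho.
number: b- → plural.
definiteness: chi- → indefinite.
case: le- → dative.
noun class: lum- → class I.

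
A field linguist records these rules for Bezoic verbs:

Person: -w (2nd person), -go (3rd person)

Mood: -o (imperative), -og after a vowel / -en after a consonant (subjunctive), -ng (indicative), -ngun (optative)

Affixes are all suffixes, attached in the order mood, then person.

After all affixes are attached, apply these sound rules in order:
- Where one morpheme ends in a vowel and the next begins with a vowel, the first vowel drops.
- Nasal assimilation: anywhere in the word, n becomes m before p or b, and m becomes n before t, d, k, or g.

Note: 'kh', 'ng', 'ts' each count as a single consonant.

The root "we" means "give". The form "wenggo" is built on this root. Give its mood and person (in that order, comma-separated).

Segment: we-ng-go.
mood: -ng → indicative.
person: -go → 3rd person.

indicative, 3rd person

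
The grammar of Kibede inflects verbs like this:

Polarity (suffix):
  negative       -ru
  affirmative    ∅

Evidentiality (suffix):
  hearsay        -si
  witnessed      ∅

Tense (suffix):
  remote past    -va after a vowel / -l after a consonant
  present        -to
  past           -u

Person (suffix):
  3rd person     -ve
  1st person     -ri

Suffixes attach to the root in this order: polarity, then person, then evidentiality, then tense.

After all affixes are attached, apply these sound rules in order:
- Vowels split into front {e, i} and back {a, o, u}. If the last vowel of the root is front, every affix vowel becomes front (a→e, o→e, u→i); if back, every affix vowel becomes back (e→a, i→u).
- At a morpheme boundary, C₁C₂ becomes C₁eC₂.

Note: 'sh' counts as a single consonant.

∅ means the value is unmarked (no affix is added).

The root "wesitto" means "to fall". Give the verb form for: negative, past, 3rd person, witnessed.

Attach polarity negative -ru → wesittoru.
Attach person 3rd person -ve → wesittoruve.
evidentiality = witnessed: zero marking, form stays wesittoruve.
Attach tense past -u → wesittoruveu.
Apply vowel harmony: wesittoruveu → wesittoruvau.
Epenthesis: no change.

wesittoruvau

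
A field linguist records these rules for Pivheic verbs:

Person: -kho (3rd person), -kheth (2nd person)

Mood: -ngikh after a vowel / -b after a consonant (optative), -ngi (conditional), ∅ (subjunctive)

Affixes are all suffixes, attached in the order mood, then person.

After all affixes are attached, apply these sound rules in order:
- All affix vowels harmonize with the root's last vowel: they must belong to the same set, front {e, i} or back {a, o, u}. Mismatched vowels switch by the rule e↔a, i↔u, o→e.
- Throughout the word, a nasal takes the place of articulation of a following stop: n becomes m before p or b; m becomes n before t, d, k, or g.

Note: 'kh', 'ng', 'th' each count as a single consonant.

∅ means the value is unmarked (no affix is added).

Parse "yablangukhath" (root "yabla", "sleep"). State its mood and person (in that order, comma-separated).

Segment: yabla-ngi-kheth.
mood: -ngi → conditional.
person: -kheth → 2nd person.

conditional, 2nd person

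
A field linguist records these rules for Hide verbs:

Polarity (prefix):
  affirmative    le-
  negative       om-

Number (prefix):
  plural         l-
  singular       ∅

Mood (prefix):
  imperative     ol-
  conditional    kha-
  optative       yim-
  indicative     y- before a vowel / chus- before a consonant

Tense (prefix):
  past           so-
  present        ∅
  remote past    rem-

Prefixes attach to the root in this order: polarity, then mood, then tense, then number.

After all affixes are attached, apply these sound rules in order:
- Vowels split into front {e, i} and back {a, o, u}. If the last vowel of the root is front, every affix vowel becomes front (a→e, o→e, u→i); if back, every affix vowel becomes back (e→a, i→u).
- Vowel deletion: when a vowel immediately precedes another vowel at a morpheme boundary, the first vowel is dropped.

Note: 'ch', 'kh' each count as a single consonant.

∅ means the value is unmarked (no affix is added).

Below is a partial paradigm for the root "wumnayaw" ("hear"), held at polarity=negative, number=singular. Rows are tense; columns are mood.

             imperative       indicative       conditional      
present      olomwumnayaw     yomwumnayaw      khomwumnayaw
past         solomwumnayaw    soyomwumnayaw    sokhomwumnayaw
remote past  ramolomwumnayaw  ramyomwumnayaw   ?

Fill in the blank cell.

ramkhomwumnayaw

Attach polarity negative om- → omwumnayaw.
Attach mood conditional kha- → khaomwumnayaw.
Attach tense remote past rem- → remkhaomwumnayaw.
number = singular: zero marking, form stays remkhaomwumnayaw.
Apply vowel harmony: remkhaomwumnayaw → ramkhaomwumnayaw.
Apply vowel deletion: ramkhaomwumnayaw → ramkhomwumnayaw.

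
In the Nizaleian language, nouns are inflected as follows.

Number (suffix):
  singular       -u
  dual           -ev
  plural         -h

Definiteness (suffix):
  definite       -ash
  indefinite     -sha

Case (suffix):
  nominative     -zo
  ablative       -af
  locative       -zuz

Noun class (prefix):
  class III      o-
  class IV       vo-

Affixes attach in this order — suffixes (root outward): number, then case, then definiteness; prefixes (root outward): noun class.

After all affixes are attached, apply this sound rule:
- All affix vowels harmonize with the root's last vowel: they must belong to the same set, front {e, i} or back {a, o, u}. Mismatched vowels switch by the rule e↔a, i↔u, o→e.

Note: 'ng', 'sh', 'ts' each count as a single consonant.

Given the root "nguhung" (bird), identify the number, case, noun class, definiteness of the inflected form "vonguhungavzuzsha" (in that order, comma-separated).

Segment: vo-nguhung-ev-zuz-sha.
number: -ev → dual.
case: -zuz → locative.
noun class: vo- → class IV.
definiteness: -sha → indefinite.

dual, locative, class IV, indefinite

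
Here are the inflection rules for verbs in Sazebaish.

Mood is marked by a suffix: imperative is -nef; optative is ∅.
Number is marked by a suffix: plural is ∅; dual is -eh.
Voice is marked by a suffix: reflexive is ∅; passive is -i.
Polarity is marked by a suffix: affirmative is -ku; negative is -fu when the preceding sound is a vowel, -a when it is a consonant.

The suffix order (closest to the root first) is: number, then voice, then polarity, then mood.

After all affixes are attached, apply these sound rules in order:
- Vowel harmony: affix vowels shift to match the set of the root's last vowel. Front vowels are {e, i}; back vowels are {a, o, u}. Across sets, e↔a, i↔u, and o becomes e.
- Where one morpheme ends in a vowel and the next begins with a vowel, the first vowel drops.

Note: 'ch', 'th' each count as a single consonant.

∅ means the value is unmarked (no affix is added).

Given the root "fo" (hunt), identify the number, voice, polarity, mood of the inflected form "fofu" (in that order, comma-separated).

plural, reflexive, negative, optative

Segment: fo-fu.
number: ∅ → plural.
voice: ∅ → reflexive.
polarity: -fu/a → negative.
mood: ∅ → optative.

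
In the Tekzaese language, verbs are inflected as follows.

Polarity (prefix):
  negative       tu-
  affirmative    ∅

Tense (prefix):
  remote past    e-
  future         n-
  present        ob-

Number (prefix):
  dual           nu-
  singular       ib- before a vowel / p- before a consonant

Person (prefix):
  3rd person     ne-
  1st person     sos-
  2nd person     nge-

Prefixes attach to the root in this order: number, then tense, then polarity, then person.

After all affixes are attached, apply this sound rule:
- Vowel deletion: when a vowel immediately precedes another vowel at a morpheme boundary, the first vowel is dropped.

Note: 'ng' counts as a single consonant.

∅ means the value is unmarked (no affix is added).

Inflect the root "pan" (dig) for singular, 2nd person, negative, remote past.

ngeteppan

Attach number singular p- (before consonant 'p') → ppan.
Attach tense remote past e- → eppan.
Attach polarity negative tu- → tueppan.
Attach person 2nd person nge- → ngetueppan.
Apply vowel deletion: ngetueppan → ngeteppan.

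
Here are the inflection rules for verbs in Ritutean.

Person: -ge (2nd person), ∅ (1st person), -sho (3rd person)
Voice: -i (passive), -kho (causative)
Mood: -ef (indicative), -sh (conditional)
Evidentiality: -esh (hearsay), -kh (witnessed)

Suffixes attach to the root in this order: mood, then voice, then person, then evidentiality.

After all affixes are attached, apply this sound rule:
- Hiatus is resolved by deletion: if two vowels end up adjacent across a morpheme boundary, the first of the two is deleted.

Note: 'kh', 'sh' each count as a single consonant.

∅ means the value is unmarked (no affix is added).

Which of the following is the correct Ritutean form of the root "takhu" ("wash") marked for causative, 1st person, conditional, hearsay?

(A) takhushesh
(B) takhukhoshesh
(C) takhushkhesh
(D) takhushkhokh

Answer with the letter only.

C

Attach mood conditional -sh → takhush.
Attach voice causative -kho → takhushkho.
person = 1st person: zero marking, form stays takhushkho.
Attach evidentiality hearsay -esh → takhushkhoesh.
Apply vowel deletion: takhushkhoesh → takhushkhesh.
So the correct form is takhushkhesh, option (C).
(B) takhukhoshesh is wrong: it has the affixes in the wrong order.
(D) takhushkhokh is wrong: it uses witnessed instead of hearsay for evidentiality.
(A) takhushesh is wrong: it uses passive instead of causative for voice.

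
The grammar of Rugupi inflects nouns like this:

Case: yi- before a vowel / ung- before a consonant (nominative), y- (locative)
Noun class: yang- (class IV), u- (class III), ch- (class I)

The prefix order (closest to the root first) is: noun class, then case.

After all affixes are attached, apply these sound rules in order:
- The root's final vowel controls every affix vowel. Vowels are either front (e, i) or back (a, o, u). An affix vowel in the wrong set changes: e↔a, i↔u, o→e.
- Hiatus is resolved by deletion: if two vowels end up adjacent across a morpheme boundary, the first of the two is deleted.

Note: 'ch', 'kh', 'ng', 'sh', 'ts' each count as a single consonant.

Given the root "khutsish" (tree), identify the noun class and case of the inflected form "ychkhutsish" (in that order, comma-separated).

Segment: y-ch-khutsish.
noun class: ch- → class I.
case: y- → locative.

class I, locative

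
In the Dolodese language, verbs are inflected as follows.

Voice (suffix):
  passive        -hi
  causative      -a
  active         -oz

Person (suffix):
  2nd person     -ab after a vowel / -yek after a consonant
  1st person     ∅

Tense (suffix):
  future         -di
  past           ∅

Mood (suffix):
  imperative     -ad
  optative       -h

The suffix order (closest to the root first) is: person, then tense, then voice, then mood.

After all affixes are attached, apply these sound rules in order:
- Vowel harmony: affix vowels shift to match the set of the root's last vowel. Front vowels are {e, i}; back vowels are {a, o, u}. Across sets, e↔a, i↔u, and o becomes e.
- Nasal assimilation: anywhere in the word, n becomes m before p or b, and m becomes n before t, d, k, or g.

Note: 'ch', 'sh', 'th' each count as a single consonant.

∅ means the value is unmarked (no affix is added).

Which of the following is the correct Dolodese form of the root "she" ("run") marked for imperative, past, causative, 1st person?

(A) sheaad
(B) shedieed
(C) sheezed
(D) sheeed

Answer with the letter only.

D

person = 1st person: zero marking, form stays she.
tense = past: zero marking, form stays she.
Attach voice causative -a → shea.
Attach mood imperative -ad → sheaad.
Apply vowel harmony: sheaad → sheeed.
Nasal assimilation: no change.
So the correct form is sheeed, option (D).
(A) sheaad is wrong: it fails to apply the sound rule(s).
(C) sheezed is wrong: it uses active instead of causative for voice.
(B) shedieed is wrong: it uses future instead of past for tense.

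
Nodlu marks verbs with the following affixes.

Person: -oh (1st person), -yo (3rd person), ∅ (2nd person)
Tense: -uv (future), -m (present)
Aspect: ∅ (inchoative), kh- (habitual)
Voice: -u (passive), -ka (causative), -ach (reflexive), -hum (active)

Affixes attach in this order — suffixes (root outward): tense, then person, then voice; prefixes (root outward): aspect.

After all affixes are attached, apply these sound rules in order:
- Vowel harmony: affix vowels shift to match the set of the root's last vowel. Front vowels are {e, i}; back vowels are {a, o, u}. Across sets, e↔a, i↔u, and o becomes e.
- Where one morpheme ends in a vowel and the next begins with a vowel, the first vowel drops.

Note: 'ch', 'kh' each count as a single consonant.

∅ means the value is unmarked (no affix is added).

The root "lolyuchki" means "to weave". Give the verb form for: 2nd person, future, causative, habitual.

khlolyuchkivke

Attach tense future -uv → lolyuchkiuv.
Attach aspect habitual kh- → khlolyuchkiuv.
person = 2nd person: zero marking, form stays khlolyuchkiuv.
Attach voice causative -ka → khlolyuchkiuvka.
Apply vowel harmony: khlolyuchkiuvka → khlolyuchkiivke.
Apply vowel deletion: khlolyuchkiivke → khlolyuchkivke.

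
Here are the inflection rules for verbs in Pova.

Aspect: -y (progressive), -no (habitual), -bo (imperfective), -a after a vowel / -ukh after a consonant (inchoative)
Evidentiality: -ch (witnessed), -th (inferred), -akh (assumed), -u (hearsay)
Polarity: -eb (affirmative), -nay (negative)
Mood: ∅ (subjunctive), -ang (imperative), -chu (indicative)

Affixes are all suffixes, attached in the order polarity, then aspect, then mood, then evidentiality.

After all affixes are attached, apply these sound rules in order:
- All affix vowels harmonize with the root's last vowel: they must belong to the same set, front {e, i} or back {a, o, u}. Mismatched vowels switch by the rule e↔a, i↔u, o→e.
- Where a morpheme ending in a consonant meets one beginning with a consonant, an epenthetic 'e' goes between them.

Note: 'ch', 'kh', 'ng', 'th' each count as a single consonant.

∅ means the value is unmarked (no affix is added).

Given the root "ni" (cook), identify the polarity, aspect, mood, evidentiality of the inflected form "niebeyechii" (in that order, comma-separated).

Segment: ni-eb-y-chu-u.
polarity: -eb → affirmative.
aspect: -y → progressive.
mood: -chu → indicative.
evidentiality: -u → hearsay.

affirmative, progressive, indicative, hearsay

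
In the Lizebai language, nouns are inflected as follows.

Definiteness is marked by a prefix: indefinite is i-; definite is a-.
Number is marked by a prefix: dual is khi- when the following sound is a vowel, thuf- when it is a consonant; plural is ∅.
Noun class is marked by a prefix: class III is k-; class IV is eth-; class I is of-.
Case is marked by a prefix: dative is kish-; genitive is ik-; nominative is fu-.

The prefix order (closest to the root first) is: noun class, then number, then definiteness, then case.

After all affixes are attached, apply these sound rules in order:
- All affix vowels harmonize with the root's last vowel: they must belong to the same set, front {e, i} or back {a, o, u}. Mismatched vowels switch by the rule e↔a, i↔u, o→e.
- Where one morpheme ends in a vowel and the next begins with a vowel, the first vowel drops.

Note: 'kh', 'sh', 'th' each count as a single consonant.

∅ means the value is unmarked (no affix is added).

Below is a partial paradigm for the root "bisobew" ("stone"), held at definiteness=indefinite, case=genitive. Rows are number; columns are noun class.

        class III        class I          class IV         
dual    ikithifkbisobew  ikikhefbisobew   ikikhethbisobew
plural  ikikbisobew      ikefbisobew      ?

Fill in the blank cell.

Attach noun class class IV eth- → ethbisobew.
number = plural: zero marking, form stays ethbisobew.
Attach definiteness indefinite i- → iethbisobew.
Attach case genitive ik- → ikiethbisobew.
Vowel harmony: no change.
Apply vowel deletion: ikiethbisobew → ikethbisobew.

ikethbisobew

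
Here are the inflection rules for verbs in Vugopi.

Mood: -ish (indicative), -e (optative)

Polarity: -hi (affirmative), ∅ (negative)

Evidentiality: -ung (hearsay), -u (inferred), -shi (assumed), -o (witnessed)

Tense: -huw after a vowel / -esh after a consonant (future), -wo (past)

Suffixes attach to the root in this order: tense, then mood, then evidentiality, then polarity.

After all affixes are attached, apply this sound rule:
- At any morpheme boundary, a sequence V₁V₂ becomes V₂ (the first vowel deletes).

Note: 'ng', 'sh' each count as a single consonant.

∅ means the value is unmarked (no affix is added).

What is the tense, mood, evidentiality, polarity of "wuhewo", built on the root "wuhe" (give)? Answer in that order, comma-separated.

Segment: wuhe-wo-e-o.
tense: -wo → past.
mood: -e → optative.
evidentiality: -o → witnessed.
polarity: ∅ → negative.

past, optative, witnessed, negative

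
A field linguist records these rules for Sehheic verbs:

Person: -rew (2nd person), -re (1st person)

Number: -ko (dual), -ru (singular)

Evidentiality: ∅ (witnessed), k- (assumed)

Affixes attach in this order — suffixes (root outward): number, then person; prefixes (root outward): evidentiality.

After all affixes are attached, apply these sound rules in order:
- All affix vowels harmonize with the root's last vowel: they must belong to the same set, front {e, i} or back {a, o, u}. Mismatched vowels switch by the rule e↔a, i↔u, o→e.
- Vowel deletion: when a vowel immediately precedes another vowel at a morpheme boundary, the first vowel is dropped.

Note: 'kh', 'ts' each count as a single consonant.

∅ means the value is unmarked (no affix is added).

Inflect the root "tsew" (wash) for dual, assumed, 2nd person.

ktsewkerew

Attach evidentiality assumed k- → ktsew.
Attach number dual -ko → ktsewko.
Attach person 2nd person -rew → ktsewkorew.
Apply vowel harmony: ktsewkorew → ktsewkerew.
Vowel deletion: no change.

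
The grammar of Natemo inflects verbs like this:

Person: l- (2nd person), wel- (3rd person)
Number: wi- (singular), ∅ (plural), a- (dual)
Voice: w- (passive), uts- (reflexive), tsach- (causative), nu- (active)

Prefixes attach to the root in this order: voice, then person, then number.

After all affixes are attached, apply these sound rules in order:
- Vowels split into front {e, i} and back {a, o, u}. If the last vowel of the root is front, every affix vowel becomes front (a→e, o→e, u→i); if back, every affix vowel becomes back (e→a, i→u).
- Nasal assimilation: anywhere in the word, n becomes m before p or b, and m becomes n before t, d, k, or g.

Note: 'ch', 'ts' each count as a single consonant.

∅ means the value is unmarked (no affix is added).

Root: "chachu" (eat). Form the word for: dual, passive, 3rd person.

Attach voice passive w- → wchachu.
Attach person 3rd person wel- → welwchachu.
Attach number dual a- → awelwchachu.
Apply vowel harmony: awelwchachu → awalwchachu.
Nasal assimilation: no change.

awalwchachu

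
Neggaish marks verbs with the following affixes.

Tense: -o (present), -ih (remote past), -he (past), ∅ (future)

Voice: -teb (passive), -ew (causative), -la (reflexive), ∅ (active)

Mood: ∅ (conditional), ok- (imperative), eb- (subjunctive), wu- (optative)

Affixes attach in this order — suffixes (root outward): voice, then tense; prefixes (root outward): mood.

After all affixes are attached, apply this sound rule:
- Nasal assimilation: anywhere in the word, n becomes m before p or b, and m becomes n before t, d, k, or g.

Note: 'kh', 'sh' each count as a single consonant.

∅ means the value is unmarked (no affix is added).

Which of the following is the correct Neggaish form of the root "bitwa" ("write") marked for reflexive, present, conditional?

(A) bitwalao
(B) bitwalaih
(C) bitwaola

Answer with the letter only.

A

mood = conditional: zero marking, form stays bitwa.
Attach voice reflexive -la → bitwala.
Attach tense present -o → bitwalao.
Nasal assimilation: no change.
So the correct form is bitwalao, option (A).
(C) bitwaola is wrong: it has the affixes in the wrong order.
(B) bitwalaih is wrong: it uses remote past instead of present for tense.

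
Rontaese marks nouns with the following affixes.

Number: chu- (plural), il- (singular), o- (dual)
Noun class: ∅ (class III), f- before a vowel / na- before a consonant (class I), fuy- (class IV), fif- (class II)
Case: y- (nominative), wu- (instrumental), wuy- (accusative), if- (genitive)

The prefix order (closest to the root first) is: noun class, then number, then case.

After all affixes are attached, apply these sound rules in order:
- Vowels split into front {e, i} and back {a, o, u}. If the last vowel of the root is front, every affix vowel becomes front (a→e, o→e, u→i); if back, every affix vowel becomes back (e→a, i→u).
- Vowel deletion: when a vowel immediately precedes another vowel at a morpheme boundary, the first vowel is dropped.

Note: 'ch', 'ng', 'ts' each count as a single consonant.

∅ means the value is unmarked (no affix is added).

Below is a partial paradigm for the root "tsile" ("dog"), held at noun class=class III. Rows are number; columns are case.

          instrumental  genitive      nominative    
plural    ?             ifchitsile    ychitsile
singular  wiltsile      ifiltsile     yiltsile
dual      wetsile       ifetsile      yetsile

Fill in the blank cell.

wichitsile

noun class = class III: zero marking, form stays tsile.
Attach number plural chu- → chutsile.
Attach case instrumental wu- → wuchutsile.
Apply vowel harmony: wuchutsile → wichitsile.
Vowel deletion: no change.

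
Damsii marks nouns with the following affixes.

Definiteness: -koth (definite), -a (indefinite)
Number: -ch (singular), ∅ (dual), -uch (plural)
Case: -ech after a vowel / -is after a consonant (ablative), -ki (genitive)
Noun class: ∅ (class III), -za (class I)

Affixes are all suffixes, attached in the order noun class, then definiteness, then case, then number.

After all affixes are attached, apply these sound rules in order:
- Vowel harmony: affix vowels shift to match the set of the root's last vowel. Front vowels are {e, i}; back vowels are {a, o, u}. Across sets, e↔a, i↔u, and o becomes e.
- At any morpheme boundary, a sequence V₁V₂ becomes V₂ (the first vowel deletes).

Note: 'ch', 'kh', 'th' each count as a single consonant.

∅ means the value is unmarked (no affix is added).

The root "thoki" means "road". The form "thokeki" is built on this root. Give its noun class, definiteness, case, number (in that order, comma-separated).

class III, indefinite, genitive, dual

Segment: thoki-a-ki.
noun class: ∅ → class III.
definiteness: -a → indefinite.
case: -ki → genitive.
number: ∅ → dual.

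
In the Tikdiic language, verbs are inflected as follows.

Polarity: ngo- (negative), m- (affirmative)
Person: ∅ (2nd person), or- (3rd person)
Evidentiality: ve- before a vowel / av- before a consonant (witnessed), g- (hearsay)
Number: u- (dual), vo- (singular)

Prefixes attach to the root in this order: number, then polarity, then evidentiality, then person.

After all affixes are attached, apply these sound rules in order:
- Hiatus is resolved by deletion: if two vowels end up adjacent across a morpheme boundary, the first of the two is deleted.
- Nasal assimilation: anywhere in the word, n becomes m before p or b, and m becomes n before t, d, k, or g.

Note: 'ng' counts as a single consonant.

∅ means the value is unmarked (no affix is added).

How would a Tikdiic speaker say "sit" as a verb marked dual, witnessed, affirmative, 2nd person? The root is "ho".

Attach number dual u- → uho.
Attach polarity affirmative m- → muho.
Attach evidentiality witnessed av- (before consonant 'm') → avmuho.
person = 2nd person: zero marking, form stays avmuho.
Vowel deletion: no change.
Nasal assimilation: no change.

avmuho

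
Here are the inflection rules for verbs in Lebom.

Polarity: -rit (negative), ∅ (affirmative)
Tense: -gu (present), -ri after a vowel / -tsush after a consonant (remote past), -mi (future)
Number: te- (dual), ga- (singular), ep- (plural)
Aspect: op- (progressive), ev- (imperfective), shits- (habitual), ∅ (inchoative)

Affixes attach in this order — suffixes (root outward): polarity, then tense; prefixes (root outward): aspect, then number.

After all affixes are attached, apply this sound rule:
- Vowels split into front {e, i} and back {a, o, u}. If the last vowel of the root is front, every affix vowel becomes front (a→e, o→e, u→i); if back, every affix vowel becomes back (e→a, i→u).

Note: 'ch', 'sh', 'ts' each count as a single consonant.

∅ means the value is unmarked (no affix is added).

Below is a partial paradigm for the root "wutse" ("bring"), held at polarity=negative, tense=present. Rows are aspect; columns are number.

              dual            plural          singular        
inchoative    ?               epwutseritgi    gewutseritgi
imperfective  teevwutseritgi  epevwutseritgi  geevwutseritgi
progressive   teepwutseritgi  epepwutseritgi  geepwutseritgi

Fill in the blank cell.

tewutseritgi

aspect = inchoative: zero marking, form stays wutse.
Attach number dual te- → tewutse.
Attach polarity negative -rit → tewutserit.
Attach tense present -gu → tewutseritgu.
Apply vowel harmony: tewutseritgu → tewutseritgi.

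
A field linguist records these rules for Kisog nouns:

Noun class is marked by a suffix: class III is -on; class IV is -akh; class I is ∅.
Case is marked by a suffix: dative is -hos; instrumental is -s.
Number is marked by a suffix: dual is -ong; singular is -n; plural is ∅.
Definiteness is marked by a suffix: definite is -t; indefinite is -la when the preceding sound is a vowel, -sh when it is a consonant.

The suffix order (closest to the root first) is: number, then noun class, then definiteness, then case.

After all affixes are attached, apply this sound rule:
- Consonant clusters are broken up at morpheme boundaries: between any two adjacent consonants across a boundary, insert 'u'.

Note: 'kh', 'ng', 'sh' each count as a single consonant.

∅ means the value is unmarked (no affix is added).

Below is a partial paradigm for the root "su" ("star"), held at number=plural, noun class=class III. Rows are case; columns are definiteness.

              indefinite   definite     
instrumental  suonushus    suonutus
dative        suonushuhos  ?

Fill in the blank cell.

suonutuhos

number = plural: zero marking, form stays su.
Attach noun class class III -on → suon.
Attach definiteness definite -t → suont.
Attach case dative -hos → suonthos.
Apply epenthesis: suonthos → suonutuhos.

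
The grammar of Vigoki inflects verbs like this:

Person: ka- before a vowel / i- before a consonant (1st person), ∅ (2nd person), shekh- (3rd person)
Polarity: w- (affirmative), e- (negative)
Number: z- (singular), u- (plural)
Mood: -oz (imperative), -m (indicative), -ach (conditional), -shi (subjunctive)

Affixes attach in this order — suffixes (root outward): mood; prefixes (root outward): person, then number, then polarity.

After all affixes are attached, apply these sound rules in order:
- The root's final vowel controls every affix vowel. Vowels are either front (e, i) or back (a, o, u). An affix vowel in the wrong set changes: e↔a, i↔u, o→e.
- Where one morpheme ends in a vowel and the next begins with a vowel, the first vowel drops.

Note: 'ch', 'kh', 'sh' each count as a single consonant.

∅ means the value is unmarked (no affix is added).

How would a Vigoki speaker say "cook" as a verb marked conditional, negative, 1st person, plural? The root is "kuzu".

Attach mood conditional -ach → kuzuach.
Attach person 1st person i- (before consonant 'k') → ikuzuach.
Attach number plural u- → uikuzuach.
Attach polarity negative e- → euikuzuach.
Apply vowel harmony: euikuzuach → auukuzuach.
Apply vowel deletion: auukuzuach → ukuzach.

ukuzach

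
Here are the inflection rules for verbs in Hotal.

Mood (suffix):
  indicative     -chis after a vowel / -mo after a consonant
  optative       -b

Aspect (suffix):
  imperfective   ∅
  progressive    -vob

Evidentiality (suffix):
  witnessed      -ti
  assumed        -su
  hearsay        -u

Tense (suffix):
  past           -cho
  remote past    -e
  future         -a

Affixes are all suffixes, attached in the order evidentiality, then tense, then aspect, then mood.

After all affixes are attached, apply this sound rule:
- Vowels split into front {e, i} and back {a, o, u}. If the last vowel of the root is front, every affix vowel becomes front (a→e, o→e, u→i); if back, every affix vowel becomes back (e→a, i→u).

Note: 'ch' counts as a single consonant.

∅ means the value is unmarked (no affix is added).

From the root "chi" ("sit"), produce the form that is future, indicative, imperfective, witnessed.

Attach evidentiality witnessed -ti → chiti.
Attach tense future -a → chitia.
aspect = imperfective: zero marking, form stays chitia.
Attach mood indicative -chis (after vowel 'a') → chitiachis.
Apply vowel harmony: chitiachis → chitiechis.

chitiechis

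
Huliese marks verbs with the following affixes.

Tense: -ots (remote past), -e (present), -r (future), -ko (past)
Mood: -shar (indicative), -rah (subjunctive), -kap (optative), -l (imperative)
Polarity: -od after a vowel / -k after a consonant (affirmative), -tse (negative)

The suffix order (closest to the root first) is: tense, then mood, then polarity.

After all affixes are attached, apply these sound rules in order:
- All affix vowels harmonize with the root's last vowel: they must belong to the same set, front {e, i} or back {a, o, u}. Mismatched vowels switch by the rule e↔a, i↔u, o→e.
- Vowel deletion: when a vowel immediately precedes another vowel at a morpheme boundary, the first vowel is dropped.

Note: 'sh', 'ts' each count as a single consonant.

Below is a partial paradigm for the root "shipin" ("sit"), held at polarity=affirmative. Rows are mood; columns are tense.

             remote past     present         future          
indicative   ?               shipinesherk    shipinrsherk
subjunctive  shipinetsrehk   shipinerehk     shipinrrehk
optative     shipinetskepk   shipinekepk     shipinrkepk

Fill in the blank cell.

Attach tense remote past -ots → shipinots.
Attach mood indicative -shar → shipinotsshar.
Attach polarity affirmative -k (after consonant 'r') → shipinotsshark.
Apply vowel harmony: shipinotsshark → shipinetssherk.
Vowel deletion: no change.

shipinetssherk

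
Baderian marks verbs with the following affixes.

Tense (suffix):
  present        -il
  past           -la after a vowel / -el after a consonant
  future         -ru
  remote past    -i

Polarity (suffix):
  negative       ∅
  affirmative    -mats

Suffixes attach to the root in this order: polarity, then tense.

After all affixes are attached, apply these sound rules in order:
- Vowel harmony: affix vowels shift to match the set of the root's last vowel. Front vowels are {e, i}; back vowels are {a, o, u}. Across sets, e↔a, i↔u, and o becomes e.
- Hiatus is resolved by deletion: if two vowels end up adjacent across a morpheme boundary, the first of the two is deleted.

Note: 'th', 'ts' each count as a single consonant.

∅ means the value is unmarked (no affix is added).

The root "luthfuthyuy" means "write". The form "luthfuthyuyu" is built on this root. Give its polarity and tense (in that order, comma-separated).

Segment: luthfuthyuy-i.
polarity: ∅ → negative.
tense: -i → remote past.

negative, remote past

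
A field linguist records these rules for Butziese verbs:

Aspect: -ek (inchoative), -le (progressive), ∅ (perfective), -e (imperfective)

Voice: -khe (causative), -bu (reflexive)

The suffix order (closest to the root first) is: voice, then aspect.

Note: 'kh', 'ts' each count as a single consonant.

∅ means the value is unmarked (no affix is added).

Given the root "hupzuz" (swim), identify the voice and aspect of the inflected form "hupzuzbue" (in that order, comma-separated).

Segment: hupzuz-bu-e.
voice: -bu → reflexive.
aspect: -e → imperfective.

reflexive, imperfective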